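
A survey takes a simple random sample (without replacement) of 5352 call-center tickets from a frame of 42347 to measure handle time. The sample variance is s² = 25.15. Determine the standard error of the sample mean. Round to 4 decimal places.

0.0641

Under SRS without replacement, Var(ȳ) = (1 − f)·s²/n with f = n/N = 5352/42347 = 0.12638440.
Var(ȳ) = (1 − 0.12638440)·25.15/5352 = 0.87361560·0.0046991779 = 0.0041052751.
SE(ȳ) = √(0.0041052751) = 0.0641.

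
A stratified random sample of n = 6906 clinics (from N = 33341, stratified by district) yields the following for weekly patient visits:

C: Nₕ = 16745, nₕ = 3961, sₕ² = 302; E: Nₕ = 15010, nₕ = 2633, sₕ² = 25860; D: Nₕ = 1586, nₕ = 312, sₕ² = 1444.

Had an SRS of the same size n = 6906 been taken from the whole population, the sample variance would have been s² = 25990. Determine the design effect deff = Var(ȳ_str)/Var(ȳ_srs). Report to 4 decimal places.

Var(ȳ_str) = Σ Wₕ²(1−fₕ)sₕ²/nₕ with Wₕ = Nₕ/33341:
  C: (16745/33341)²·(1−3961/16745)·302/3961 = 0.014682391
  E: (15010/33341)²·(1−2633/15010)·25860/2633 = 1.6414078
  D: (1586/33341)²·(1−312/1586)·1444/312 = 0.008412556
  → Var(ȳ_str) = 1.6645027.
Var(ȳ_srs) = (1 − 6906/33341)·25990/6906 = 2.9838734.
deff = 1.6645027 / 2.9838734 = 0.5578.

0.5578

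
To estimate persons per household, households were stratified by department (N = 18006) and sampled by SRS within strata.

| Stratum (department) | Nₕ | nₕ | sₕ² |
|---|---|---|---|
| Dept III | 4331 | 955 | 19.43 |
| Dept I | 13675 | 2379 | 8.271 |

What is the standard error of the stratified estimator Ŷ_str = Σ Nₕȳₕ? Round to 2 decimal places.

913.53

Var(Ŷ_str) = Σₕ Nₕ²(1 − fₕ)sₕ²/nₕ.
Dept III: 4331²·(1 − 955/4331)·19.43/955 = 297481.56.
Dept I: 13675²·(1 − 2379/13675)·8.271/2379 = 537051.08.
Sum = 834532.64.
SE = √(834532.64) = 913.53.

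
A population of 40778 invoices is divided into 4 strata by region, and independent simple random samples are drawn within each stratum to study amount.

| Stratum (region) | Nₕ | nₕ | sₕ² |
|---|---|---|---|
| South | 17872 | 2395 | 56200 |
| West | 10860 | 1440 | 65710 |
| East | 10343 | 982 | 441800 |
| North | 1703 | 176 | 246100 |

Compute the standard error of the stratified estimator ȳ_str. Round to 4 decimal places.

Var(ȳ_str) = Σₕ Wₕ²(1 − fₕ)sₕ²/nₕ with Wₕ = Nₕ/N, N = 40778.
South: Wₕ = 0.43827554; term = 0.43827554²·(1 − 0.13400850)·56200/2395 = 3.9033626.
West: Wₕ = 0.26632007; term = 0.26632007²·(1 − 0.13259669)·65710/1440 = 2.8073584.
East: Wₕ = 0.25364167; term = 0.25364167²·(1 − 0.09494344)·441800/982 = 26.195769.
North: Wₕ = 0.04176272; term = 0.04176272²·(1 − 0.10334703)·246100/176 = 2.1867583.
Sum = 35.093248.
SE = √(35.093248) = 5.9240.

5.9240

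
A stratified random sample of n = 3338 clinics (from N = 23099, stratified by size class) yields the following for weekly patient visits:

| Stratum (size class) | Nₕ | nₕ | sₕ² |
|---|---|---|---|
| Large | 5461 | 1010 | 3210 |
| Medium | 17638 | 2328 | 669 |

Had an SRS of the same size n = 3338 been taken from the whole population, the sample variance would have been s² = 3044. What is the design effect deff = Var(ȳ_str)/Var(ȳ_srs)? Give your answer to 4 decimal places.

0.3720

Var(ȳ_str) = Σ Wₕ²(1−fₕ)sₕ²/nₕ with Wₕ = Nₕ/23099:
  Large: (5461/23099)²·(1−1010/5461)·3210/1010 = 0.14478617
  Medium: (17638/23099)²·(1−2328/17638)·669/2328 = 0.14543915
  → Var(ȳ_str) = 0.29022532.
Var(ȳ_srs) = (1 − 3338/23099)·3044/3338 = 0.78014271.
deff = 0.29022532 / 0.78014271 = 0.3720.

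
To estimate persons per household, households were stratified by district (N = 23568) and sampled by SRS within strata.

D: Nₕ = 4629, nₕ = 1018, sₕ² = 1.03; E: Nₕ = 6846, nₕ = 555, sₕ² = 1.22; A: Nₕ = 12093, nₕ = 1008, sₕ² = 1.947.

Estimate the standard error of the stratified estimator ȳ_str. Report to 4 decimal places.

Var(ȳ_str) = Σₕ Wₕ²(1 − fₕ)sₕ²/nₕ with Wₕ = Nₕ/N, N = 23568.
D: Wₕ = 0.19641039; term = 0.19641039²·(1 − 0.21991791)·1.03/1018 = 3.0447992 × 10^-5.
E: Wₕ = 0.29047862; term = 0.29047862²·(1 − 0.08106924)·1.22/555 = 1.7044253 × 10^-4.
A: Wₕ = 0.51311100; term = 0.51311100²·(1 − 0.08335401)·1.947/1008 = 4.6615432 × 10^-4.
Sum = 6.6704484 × 10^-4.
SE = √(6.6704484 × 10^-4) = 0.0258.

0.0258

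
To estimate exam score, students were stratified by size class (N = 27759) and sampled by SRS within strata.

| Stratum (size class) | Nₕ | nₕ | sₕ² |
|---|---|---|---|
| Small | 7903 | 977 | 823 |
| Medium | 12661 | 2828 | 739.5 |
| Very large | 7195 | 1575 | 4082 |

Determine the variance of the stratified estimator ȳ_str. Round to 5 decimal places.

0.23809

Var(ȳ_str) = Σₕ Wₕ²(1 − fₕ)sₕ²/nₕ with Wₕ = Nₕ/N, N = 27759.
Small: Wₕ = 0.28470046; term = 0.28470046²·(1 − 0.12362394)·823/977 = 0.059837316.
Medium: Wₕ = 0.45610433; term = 0.45610433²·(1 − 0.22336308)·739.5/2828 = 0.042247906.
Very large: Wₕ = 0.25919522; term = 0.25919522²·(1 − 0.21890202)·4082/1575 = 0.13600408.
Sum = 0.2380893.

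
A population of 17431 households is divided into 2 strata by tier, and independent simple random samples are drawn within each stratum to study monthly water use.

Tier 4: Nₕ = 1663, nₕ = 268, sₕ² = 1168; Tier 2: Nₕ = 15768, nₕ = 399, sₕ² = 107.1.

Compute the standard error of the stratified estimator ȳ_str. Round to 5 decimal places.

0.49736

Var(ȳ_str) = Σₕ Wₕ²(1 − fₕ)sₕ²/nₕ with Wₕ = Nₕ/N, N = 17431.
Tier 4: Wₕ = 0.09540474; term = 0.09540474²·(1 − 0.16115454)·1168/268 = 0.033275907.
Tier 2: Wₕ = 0.90459526; term = 0.90459526²·(1 − 0.02530441)·107.1/399 = 0.21408892.
Sum = 0.24736483.
SE = √(0.24736483) = 0.49736.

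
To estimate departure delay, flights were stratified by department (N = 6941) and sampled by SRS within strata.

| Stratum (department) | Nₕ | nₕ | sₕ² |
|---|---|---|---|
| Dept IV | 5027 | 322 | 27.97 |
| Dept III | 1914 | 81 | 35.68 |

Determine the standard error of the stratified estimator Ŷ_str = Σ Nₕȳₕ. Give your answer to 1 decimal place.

1897.3

Var(Ŷ_str) = Σₕ Nₕ²(1 − fₕ)sₕ²/nₕ.
Dept IV: 5027²·(1 − 322/5027)·27.97/322 = 2.0544951 × 10^6.
Dept III: 1914²·(1 − 81/1914)·35.68/81 = 1.5454118 × 10^6.
Sum = 3.5999069 × 10^6.
SE = √(3.5999069 × 10^6) = 1897.3.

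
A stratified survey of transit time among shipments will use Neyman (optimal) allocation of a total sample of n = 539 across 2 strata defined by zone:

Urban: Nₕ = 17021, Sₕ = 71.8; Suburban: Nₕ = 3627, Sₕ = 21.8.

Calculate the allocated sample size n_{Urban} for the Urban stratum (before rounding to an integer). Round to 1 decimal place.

Neyman allocation: nₕ = n·NₕSₕ / Σⱼ NⱼSⱼ.
Σ NⱼSⱼ = 17021·71.8 + 3627·21.8 = 1.3011764 × 10^6.
n_{Urban} = 539·17021·71.8 / (1.3011764 × 10^6) = 506.2.

506.2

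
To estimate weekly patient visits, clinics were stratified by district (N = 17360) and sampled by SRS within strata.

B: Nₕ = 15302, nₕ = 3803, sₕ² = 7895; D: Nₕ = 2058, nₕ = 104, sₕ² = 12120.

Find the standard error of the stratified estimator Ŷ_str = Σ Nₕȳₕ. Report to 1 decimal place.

28877.8

Var(Ŷ_str) = Σₕ Nₕ²(1 − fₕ)sₕ²/nₕ.
B: 15302²·(1 − 3803/15302)·7895/3803 = 3.6528689 × 10^8.
D: 2058²·(1 − 104/2058)·12120/104 = 4.6863984 × 10^8.
Sum = 8.3392673 × 10^8.
SE = √(8.3392673 × 10^8) = 28877.8.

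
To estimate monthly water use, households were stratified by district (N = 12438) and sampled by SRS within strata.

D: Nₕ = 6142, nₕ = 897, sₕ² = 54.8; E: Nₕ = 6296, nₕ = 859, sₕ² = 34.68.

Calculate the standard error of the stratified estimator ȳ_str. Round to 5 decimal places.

Var(ȳ_str) = Σₕ Wₕ²(1 − fₕ)sₕ²/nₕ with Wₕ = Nₕ/N, N = 12438.
D: Wₕ = 0.49380929; term = 0.49380929²·(1 − 0.14604363)·54.8/897 = 0.012721617.
E: Wₕ = 0.50619071; term = 0.50619071²·(1 − 0.13643583)·34.68/859 = 0.0089332373.
Sum = 0.021654854.
SE = √(0.021654854) = 0.14716.

0.14716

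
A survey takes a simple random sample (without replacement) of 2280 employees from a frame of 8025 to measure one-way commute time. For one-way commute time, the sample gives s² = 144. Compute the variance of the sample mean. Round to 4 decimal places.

Under SRS without replacement, Var(ȳ) = (1 − f)·s²/n with f = n/N = 2280/8025 = 0.28411215.
Var(ȳ) = (1 − 0.28411215)·144/2280 = 0.71588785·0.063157895 = 0.04521397.

0.0452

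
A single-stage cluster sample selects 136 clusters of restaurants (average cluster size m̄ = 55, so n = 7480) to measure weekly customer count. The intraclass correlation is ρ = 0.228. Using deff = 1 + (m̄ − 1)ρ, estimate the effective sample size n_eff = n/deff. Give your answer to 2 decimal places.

deff = 1 + (55 − 1)·0.228 = 1 + 12.312 = 13.312.
n_eff = 7480 / 13.312 = 561.90.

561.90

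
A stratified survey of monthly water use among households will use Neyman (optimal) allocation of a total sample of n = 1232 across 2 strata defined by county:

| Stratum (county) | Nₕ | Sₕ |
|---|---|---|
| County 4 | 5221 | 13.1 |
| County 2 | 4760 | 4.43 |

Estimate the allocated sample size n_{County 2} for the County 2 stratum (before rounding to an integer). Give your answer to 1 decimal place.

290.3

Neyman allocation: nₕ = n·NₕSₕ / Σⱼ NⱼSⱼ.
Σ NⱼSⱼ = 5221·13.1 + 4760·4.43 = 89481.9.
n_{County 2} = 1232·4760·4.43 / 89481.9 = 290.3.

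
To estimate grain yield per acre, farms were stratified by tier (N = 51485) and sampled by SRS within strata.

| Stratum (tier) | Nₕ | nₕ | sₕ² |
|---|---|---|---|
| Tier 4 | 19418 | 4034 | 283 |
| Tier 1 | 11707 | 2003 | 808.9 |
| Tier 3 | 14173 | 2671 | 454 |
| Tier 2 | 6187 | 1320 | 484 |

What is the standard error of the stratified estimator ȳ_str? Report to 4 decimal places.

Var(ȳ_str) = Σₕ Wₕ²(1 − fₕ)sₕ²/nₕ with Wₕ = Nₕ/N, N = 51485.
Tier 4: Wₕ = 0.37715840; term = 0.37715840²·(1 − 0.20774539)·283/4034 = 0.0079061104.
Tier 1: Wₕ = 0.22738662; term = 0.22738662²·(1 − 0.17109422)·808.9/2003 = 0.017308079.
Tier 3: Wₕ = 0.27528406; term = 0.27528406²·(1 − 0.18845693)·454/2671 = 0.010453355.
Tier 2: Wₕ = 0.12017092; term = 0.12017092²·(1 − 0.21335057)·484/1320 = 0.0041653496.
Sum = 0.039832894.
SE = √(0.039832894) = 0.1996.

0.1996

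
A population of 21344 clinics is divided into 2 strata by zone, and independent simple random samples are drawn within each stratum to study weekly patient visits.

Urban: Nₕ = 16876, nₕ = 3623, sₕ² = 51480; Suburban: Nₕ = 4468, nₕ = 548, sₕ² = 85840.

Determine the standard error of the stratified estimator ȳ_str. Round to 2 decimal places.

Var(ȳ_str) = Σₕ Wₕ²(1 − fₕ)sₕ²/nₕ with Wₕ = Nₕ/N, N = 21344.
Urban: Wₕ = 0.79066717; term = 0.79066717²·(1 − 0.21468357)·51480/3623 = 6.9759329.
Suburban: Wₕ = 0.20933283; term = 0.20933283²·(1 − 0.12264996)·85840/548 = 6.0222219.
Sum = 12.998155.
SE = √(12.998155) = 3.61.

3.61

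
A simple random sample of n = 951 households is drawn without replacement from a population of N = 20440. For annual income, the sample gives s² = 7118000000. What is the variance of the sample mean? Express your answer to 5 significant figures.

Under SRS without replacement, Var(ȳ) = (1 − f)·s²/n with f = n/N = 951/20440 = 0.04652642.
Var(ȳ) = (1 − 0.04652642)·7118000000/951 = 0.95347358·7.4847529 × 10^6 = 7.1365141 × 10^6.

7.1365 × 10^6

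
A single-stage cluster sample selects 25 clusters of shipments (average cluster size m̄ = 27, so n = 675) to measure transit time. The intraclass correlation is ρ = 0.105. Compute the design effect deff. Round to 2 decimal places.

deff = 1 + (27 − 1)·0.105 = 1 + 2.73 = 3.73.

3.73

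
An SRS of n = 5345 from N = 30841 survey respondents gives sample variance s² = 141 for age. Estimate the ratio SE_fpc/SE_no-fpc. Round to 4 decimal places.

0.9092

f = n/N = 5345/30841 = 0.17330826.
SE_no-fpc = √(s²/n) = 0.16241858; SE_fpc = √((1−f)s²/n) = 0.14767518.
Ratio = √(1−f) = 0.90922590.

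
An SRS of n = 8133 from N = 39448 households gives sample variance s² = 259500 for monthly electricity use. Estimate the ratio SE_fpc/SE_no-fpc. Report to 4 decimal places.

0.8910

f = n/N = 8133/39448 = 0.20617015.
SE_no-fpc = √(s²/n) = 5.6486322; SE_fpc = √((1−f)s²/n) = 5.0327691.
Ratio = √(1−f) = 0.89097130.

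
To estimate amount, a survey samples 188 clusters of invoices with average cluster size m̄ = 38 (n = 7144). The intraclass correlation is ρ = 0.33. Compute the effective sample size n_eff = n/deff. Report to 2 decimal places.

deff = 1 + (38 − 1)·0.33 = 1 + 12.21 = 13.21.
n_eff = 7144 / 13.21 = 540.80.

540.80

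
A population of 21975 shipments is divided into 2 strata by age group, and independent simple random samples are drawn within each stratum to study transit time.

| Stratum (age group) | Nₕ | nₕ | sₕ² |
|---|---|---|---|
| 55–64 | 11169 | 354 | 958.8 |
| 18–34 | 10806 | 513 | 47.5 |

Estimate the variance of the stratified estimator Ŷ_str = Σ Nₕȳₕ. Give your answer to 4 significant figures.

3.375 × 10^8

Var(Ŷ_str) = Σₕ Nₕ²(1 − fₕ)sₕ²/nₕ.
55–64: 11169²·(1 − 354/11169)·958.8/354 = 3.2716405 × 10^8.
18–34: 10806²·(1 − 513/10806)·47.5/513 = 1.0298718 × 10^7.
Sum = 3.3746277 × 10^8.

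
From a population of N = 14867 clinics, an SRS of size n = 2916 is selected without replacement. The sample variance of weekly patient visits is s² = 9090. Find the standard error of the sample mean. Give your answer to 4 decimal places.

Under SRS without replacement, Var(ȳ) = (1 − f)·s²/n with f = n/N = 2916/14867 = 0.19613910.
Var(ȳ) = (1 − 0.19613910)·9090/2916 = 0.80386090·3.117284 = 2.5058627.
SE(ȳ) = √(2.5058627) = 1.5830.

1.5830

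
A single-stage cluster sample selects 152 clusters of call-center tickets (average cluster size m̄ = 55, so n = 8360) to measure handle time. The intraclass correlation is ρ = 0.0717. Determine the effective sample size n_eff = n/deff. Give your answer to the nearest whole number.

1716

deff = 1 + (55 − 1)·0.0717 = 1 + 3.8718 = 4.8718.
n_eff = 8360 / 4.8718 = 1716.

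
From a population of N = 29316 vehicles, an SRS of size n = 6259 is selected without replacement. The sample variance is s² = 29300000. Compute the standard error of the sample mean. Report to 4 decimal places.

Under SRS without replacement, Var(ȳ) = (1 − f)·s²/n with f = n/N = 6259/29316 = 0.21350116.
Var(ȳ) = (1 − 0.21350116)·29300000/6259 = 0.78649884·4681.259 = 3681.8048.
SE(ȳ) = √(3681.8048) = 60.6779.

60.6779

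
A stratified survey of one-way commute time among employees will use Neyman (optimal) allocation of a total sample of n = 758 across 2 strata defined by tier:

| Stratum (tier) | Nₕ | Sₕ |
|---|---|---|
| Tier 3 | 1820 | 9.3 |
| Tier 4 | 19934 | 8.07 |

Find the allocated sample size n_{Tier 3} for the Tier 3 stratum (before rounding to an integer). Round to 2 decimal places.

72.16

Neyman allocation: nₕ = n·NₕSₕ / Σⱼ NⱼSⱼ.
Σ NⱼSⱼ = 1820·9.3 + 19934·8.07 = 177793.38.
n_{Tier 3} = 758·1820·9.3 / 177793.38 = 72.16.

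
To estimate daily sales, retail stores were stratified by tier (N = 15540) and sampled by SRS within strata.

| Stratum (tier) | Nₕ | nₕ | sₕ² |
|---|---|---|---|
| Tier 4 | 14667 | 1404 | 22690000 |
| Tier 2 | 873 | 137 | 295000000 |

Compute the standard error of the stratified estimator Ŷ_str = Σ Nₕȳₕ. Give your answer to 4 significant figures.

2.128 × 10^6

Var(Ŷ_str) = Σₕ Nₕ²(1 − fₕ)sₕ²/nₕ.
Tier 4: 14667²·(1 − 1404/14667)·22690000/1404 = 3.1437677 × 10^12.
Tier 2: 873²·(1 − 137/873)·295000000/137 = 1.3835457 × 10^12.
Sum = 4.5273134 × 10^12.
SE = √(4.5273134 × 10^12) = 2.128 × 10^6.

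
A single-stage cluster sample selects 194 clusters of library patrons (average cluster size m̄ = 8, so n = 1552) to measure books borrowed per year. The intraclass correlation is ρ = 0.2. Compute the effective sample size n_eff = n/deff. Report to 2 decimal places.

deff = 1 + (8 − 1)·0.2 = 1 + 1.4 = 2.4.
n_eff = 1552 / 2.4 = 646.67.

646.67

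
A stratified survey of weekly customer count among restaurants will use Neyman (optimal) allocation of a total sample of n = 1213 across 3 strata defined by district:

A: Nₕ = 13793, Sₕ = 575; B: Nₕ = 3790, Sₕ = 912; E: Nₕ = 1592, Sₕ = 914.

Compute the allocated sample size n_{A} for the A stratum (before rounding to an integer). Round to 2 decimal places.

Neyman allocation: nₕ = n·NₕSₕ / Σⱼ NⱼSⱼ.
Σ NⱼSⱼ = 13793·575 + 3790·912 + 1592·914 = 1.2842543 × 10^7.
n_{A} = 1213·13793·575 / (1.2842543 × 10^7) = 749.09.

749.09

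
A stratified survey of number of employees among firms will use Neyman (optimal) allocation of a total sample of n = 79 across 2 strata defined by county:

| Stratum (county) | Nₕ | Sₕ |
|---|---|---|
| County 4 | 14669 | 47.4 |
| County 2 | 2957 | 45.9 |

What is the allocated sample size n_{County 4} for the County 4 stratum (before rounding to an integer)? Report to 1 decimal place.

66.1

Neyman allocation: nₕ = n·NₕSₕ / Σⱼ NⱼSⱼ.
Σ NⱼSⱼ = 14669·47.4 + 2957·45.9 = 831036.9.
n_{County 4} = 79·14669·47.4 / 831036.9 = 66.1.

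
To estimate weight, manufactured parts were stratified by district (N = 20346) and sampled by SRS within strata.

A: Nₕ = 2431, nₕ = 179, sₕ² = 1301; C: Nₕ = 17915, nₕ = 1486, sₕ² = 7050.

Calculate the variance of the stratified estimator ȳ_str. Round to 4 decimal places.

Var(ȳ_str) = Σₕ Wₕ²(1 − fₕ)sₕ²/nₕ with Wₕ = Nₕ/N, N = 20346.
A: Wₕ = 0.11948295; term = 0.11948295²·(1 − 0.07363225)·1301/179 = 0.096121277.
C: Wₕ = 0.88051705; term = 0.88051705²·(1 − 0.08294725)·7050/1486 = 3.3731851.
Sum = 3.4693064.

3.4693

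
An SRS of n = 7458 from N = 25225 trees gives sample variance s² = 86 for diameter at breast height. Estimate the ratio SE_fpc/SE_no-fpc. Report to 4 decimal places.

0.8393

f = n/N = 7458/25225 = 0.29565907.
SE_no-fpc = √(s²/n) = 0.10738362; SE_fpc = √((1−f)s²/n) = 0.090121726.
Ratio = √(1−f) = 0.83925022.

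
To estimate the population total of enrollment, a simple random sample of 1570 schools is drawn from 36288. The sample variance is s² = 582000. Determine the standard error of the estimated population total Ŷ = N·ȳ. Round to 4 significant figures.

Var(Ŷ) = N²·Var(ȳ) = N²·(1 − n/N)·s²/n.
f = 1570/36288 = 0.04326499; Var(ȳ) = 0.95673501·582000/1570 = 354.66228.
Var(Ŷ) = 36288² · 354.66228 = 4.6702601 × 10^11.
SE(Ŷ) = √(4.6702601 × 10^11) = 683400.

683400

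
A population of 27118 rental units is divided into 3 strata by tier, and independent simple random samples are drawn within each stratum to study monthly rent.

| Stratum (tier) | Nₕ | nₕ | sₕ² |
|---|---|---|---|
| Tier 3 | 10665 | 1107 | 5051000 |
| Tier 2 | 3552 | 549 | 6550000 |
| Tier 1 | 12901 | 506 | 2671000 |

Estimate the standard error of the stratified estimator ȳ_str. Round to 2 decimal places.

Var(ȳ_str) = Σₕ Wₕ²(1 − fₕ)sₕ²/nₕ with Wₕ = Nₕ/N, N = 27118.
Tier 3: Wₕ = 0.39328122; term = 0.39328122²·(1 − 0.10379747)·5051000/1107 = 632.47348.
Tier 2: Wₕ = 0.13098311; term = 0.13098311²·(1 − 0.15456081)·6550000/549 = 173.05412.
Tier 1: Wₕ = 0.47573567; term = 0.47573567²·(1 − 0.03922177)·2671000/506 = 1147.831.
Sum = 1953.3586.
SE = √(1953.3586) = 44.20.

44.20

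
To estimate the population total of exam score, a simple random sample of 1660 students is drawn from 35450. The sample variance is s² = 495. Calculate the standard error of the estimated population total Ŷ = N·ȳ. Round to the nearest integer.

18900

Var(Ŷ) = N²·Var(ȳ) = N²·(1 − n/N)·s²/n.
f = 1660/35450 = 0.04682652; Var(ȳ) = 0.95317348·495/1660 = 0.28422944.
Var(Ŷ) = 35450² · 0.28422944 = 3.5719185 × 10^8.
SE(Ŷ) = √(3.5719185 × 10^8) = 18900.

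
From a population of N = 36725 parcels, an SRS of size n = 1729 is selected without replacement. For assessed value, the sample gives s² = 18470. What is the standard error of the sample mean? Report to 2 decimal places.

Under SRS without replacement, Var(ȳ) = (1 − f)·s²/n with f = n/N = 1729/36725 = 0.04707965.
Var(ȳ) = (1 − 0.04707965)·18470/1729 = 0.95292035·10.682475 = 10.179548.
SE(ȳ) = √(10.179548) = 3.19.

3.19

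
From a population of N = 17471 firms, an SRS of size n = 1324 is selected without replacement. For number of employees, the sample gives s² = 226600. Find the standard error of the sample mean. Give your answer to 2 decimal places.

12.58

Under SRS without replacement, Var(ȳ) = (1 − f)·s²/n with f = n/N = 1324/17471 = 0.07578273.
Var(ȳ) = (1 − 0.07578273)·226600/1324 = 0.92421727·171.14804 = 158.17797.
SE(ȳ) = √(158.17797) = 12.58.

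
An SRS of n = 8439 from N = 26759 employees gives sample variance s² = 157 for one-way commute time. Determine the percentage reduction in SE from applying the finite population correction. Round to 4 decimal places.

17.2577

f = n/N = 8439/26759 = 0.31537053.
SE_no-fpc = √(s²/n) = 0.13639685; SE_fpc = √((1−f)s²/n) = 0.11285794.
Ratio = √(1−f) = 0.82742339. Reduction = 100·(1 − 0.82742339) = 17.2577%.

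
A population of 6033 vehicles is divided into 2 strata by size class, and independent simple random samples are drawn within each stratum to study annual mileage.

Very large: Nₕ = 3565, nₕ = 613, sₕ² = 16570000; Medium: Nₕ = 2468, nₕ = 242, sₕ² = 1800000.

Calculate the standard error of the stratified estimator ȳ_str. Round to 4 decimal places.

Var(ȳ_str) = Σₕ Wₕ²(1 − fₕ)sₕ²/nₕ with Wₕ = Nₕ/N, N = 6033.
Very large: Wₕ = 0.59091663; term = 0.59091663²·(1 − 0.17194951)·16570000/613 = 7815.761.
Medium: Wₕ = 0.40908337; term = 0.40908337²·(1 − 0.09805511)·1800000/242 = 1122.6925.
Sum = 8938.4535.
SE = √(8938.4535) = 94.5434.

94.5434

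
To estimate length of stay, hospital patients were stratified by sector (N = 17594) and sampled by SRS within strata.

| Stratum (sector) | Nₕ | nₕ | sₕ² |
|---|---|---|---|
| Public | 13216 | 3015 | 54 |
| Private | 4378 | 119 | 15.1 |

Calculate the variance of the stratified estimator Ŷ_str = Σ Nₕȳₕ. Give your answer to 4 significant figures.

Var(Ŷ_str) = Σₕ Nₕ²(1 − fₕ)sₕ²/nₕ.
Public: 13216²·(1 − 3015/13216)·54/3015 = 2.4146224 × 10^6.
Private: 4378²·(1 − 119/4378)·15.1/119 = 2.3659926 × 10^6.
Sum = 4.780615 × 10^6.

4.781 × 10^6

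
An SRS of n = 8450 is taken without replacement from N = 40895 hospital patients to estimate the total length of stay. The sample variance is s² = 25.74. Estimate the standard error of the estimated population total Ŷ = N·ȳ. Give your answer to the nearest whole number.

2010

Var(Ŷ) = N²·Var(ȳ) = N²·(1 − n/N)·s²/n.
f = 8450/40895 = 0.20662673; Var(ȳ) = 0.79337327·25.74/8450 = 0.002416737.
Var(Ŷ) = 40895² · 0.002416737 = 4.0417534 × 10^6.
SE(Ŷ) = √(4.0417534 × 10^6) = 2010.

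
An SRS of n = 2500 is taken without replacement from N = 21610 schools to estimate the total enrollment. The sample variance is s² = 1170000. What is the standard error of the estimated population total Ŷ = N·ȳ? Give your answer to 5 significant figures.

Var(Ŷ) = N²·Var(ȳ) = N²·(1 − n/N)·s²/n.
f = 2500/21610 = 0.11568718; Var(ȳ) = 0.88431282·1170000/2500 = 413.8584.
Var(Ŷ) = 21610² · 413.8584 = 1.932686 × 10^11.
SE(Ŷ) = √(1.932686 × 10^11) = 439620.

439620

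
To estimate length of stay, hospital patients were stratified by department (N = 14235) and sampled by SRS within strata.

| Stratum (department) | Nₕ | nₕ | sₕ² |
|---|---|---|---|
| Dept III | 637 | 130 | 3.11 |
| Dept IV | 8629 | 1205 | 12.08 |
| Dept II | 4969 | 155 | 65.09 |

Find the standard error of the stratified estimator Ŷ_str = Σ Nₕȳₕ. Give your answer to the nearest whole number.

3270

Var(Ŷ_str) = Σₕ Nₕ²(1 − fₕ)sₕ²/nₕ.
Dept III: 637²·(1 − 130/637)·3.11/130 = 7726.173.
Dept IV: 8629²·(1 − 1205/8629)·12.08/1205 = 642211.86.
Dept II: 4969²·(1 − 155/4969)·65.09/155 = 1.0045178 × 10^7.
Sum = 1.0695116 × 10^7.
SE = √(1.0695116 × 10^7) = 3270.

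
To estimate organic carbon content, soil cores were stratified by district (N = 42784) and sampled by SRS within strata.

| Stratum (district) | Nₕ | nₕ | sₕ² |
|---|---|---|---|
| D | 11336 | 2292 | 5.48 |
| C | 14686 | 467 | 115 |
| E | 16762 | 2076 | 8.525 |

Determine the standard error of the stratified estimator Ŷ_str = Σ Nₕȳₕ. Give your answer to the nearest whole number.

7258

Var(Ŷ_str) = Σₕ Nₕ²(1 − fₕ)sₕ²/nₕ.
D: 11336²·(1 − 2292/11336)·5.48/2292 = 245124.28.
C: 14686²·(1 − 467/14686)·115/467 = 5.1422542 × 10^7.
E: 16762²·(1 − 2076/16762)·8.525/2076 = 1.0108725 × 10^6.
Sum = 5.2678539 × 10^7.
SE = √(5.2678539 × 10^7) = 7258.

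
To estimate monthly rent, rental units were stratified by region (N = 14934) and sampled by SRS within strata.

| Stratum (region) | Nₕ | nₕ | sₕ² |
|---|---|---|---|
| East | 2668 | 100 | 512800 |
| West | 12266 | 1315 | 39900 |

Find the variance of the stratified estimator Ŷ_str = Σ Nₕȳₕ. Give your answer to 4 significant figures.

Var(Ŷ_str) = Σₕ Nₕ²(1 − fₕ)sₕ²/nₕ.
East: 2668²·(1 − 100/2668)·512800/100 = 3.5134102 × 10^10.
West: 12266²·(1 − 1315/12266)·39900/1315 = 4.0757157 × 10^9.
Sum = 3.9209818 × 10^10.

3.921 × 10^10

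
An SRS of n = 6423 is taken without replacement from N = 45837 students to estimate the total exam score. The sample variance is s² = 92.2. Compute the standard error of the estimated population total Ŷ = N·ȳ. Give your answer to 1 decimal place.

5092.5

Var(Ŷ) = N²·Var(ȳ) = N²·(1 − n/N)·s²/n.
f = 6423/45837 = 0.14012697; Var(ȳ) = 0.85987303·92.2/6423 = 0.012343187.
Var(Ŷ) = 45837² · 0.012343187 = 2.5933413 × 10^7.
SE(Ŷ) = √(2.5933413 × 10^7) = 5092.5.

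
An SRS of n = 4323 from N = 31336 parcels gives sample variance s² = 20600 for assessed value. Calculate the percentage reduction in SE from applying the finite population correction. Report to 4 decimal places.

7.1537

f = n/N = 4323/31336 = 0.13795634.
SE_no-fpc = √(s²/n) = 2.1829359; SE_fpc = √((1−f)s²/n) = 2.0267754.
Ratio = √(1−f) = 0.92846306. Reduction = 100·(1 − 0.92846306) = 7.1537%.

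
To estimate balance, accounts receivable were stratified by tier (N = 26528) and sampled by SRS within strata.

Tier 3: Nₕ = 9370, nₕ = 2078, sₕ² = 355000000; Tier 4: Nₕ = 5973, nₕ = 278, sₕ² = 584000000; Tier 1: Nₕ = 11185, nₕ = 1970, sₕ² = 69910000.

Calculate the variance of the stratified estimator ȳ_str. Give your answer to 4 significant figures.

123300

Var(ȳ_str) = Σₕ Wₕ²(1 − fₕ)sₕ²/nₕ with Wₕ = Nₕ/N, N = 26528.
Tier 3: Wₕ = 0.35321170; term = 0.35321170²·(1 − 0.22177161)·355000000/2078 = 16586.702.
Tier 4: Wₕ = 0.22515832; term = 0.22515832²·(1 − 0.04654278)·584000000/278 = 101541.9.
Tier 1: Wₕ = 0.42162998; term = 0.42162998²·(1 − 0.17612874)·69910000/1970 = 5197.5106.
Sum = 123326.11.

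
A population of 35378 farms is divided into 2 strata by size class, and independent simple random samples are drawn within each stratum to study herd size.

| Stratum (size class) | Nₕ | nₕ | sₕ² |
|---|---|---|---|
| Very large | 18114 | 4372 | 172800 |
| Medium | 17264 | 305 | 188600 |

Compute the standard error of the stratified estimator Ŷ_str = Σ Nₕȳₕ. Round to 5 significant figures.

Var(Ŷ_str) = Σₕ Nₕ²(1 − fₕ)sₕ²/nₕ.
Very large: 18114²·(1 − 4372/18114)·172800/4372 = 9.8384774 × 10^9.
Medium: 17264²·(1 − 305/17264)·188600/305 = 1.8104374 × 10^11.
Sum = 1.9088222 × 10^11.
SE = √(1.9088222 × 10^11) = 436900.

436900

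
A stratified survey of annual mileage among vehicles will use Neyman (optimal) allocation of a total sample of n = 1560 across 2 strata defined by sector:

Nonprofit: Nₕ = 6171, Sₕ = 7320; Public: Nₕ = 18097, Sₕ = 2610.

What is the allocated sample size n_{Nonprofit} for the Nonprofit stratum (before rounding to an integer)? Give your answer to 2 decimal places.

762.60

Neyman allocation: nₕ = n·NₕSₕ / Σⱼ NⱼSⱼ.
Σ NⱼSⱼ = 6171·7320 + 18097·2610 = 9.240489 × 10^7.
n_{Nonprofit} = 1560·6171·7320 / (9.240489 × 10^7) = 762.60.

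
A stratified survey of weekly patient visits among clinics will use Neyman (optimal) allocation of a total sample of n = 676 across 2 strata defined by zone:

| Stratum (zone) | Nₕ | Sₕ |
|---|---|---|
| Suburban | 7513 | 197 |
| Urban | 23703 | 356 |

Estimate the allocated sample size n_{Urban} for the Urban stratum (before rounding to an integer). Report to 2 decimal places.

Neyman allocation: nₕ = n·NₕSₕ / Σⱼ NⱼSⱼ.
Σ NⱼSⱼ = 7513·197 + 23703·356 = 9.918329 × 10^6.
n_{Urban} = 676·23703·356 / (9.918329 × 10^6) = 575.12.

575.12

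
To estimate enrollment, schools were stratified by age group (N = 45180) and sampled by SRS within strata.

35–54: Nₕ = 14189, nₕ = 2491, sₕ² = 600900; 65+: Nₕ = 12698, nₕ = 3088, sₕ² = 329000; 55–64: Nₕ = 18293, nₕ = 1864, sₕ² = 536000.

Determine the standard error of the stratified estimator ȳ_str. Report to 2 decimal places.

Var(ȳ_str) = Σₕ Wₕ²(1 − fₕ)sₕ²/nₕ with Wₕ = Nₕ/N, N = 45180.
35–54: Wₕ = 0.31405489; term = 0.31405489²·(1 − 0.17555853)·600900/2491 = 19.615502.
65+: Wₕ = 0.28105356; term = 0.28105356²·(1 − 0.24318790)·329000/3088 = 6.3691997.
55–64: Wₕ = 0.40489154; term = 0.40489154²·(1 − 0.10189690)·536000/1864 = 42.337235.
Sum = 68.321937.
SE = √(68.321937) = 8.27.

8.27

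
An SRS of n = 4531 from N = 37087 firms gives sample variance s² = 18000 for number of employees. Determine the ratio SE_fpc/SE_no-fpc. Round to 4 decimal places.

0.9369

f = n/N = 4531/37087 = 0.12217219.
SE_no-fpc = √(s²/n) = 1.9931465; SE_fpc = √((1−f)s²/n) = 1.8674281.
Ratio = √(1−f) = 0.93692466.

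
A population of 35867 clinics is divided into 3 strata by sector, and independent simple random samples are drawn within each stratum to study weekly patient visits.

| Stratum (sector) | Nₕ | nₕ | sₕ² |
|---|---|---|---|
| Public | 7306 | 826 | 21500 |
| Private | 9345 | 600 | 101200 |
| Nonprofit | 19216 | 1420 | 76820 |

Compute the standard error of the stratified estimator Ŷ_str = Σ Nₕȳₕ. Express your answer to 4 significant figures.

183100

Var(Ŷ_str) = Σₕ Nₕ²(1 − fₕ)sₕ²/nₕ.
Public: 7306²·(1 − 826/7306)·21500/826 = 1.2322905 × 10^9.
Private: 9345²·(1 − 600/9345)·101200/600 = 1.3783782 × 10^10.
Nonprofit: 19216²·(1 − 1420/19216)·76820/1420 = 1.8499984 × 10^10.
Sum = 3.3516057 × 10^10.
SE = √(3.3516057 × 10^10) = 183100.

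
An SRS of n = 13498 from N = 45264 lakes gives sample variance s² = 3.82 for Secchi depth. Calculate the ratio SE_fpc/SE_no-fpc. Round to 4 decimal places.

f = n/N = 13498/45264 = 0.29820608.
SE_no-fpc = √(s²/n) = 0.016822749; SE_fpc = √((1−f)s²/n) = 0.014092945.
Ratio = √(1−f) = 0.83773141.

0.8377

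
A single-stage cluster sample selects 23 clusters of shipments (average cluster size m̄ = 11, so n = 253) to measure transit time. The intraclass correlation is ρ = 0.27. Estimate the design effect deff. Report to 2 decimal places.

3.70

deff = 1 + (11 − 1)·0.27 = 1 + 2.7 = 3.7.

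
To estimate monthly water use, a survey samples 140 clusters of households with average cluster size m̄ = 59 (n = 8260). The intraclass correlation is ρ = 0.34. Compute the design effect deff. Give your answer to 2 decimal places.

deff = 1 + (59 − 1)·0.34 = 1 + 19.72 = 20.72.

20.72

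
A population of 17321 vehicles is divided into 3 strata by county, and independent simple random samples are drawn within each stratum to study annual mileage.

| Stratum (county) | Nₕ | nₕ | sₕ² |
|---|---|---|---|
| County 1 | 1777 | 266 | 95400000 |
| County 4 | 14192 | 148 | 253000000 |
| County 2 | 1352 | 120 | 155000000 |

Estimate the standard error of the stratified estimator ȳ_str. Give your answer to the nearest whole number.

1071

Var(ȳ_str) = Σₕ Wₕ²(1 − fₕ)sₕ²/nₕ with Wₕ = Nₕ/N, N = 17321.
County 1: Wₕ = 0.10259223; term = 0.10259223²·(1 − 0.14969049)·95400000/266 = 3209.7611.
County 4: Wₕ = 0.81935223; term = 0.81935223²·(1 − 0.01042841)·253000000/148 = 1.1356573 × 10^6.
County 2: Wₕ = 0.07805554; term = 0.07805554²·(1 − 0.08875740)·155000000/120 = 7171.2015.
Sum = 1.1460383 × 10^6.
SE = √(1.1460383 × 10^6) = 1071.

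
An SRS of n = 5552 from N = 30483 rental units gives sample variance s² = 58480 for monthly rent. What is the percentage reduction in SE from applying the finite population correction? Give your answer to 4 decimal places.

f = n/N = 5552/30483 = 0.18213430.
SE_no-fpc = √(s²/n) = 3.2454801; SE_fpc = √((1−f)s²/n) = 2.93508.
Ratio = √(1−f) = 0.90435927. Reduction = 100·(1 − 0.90435927) = 9.5641%.

9.5641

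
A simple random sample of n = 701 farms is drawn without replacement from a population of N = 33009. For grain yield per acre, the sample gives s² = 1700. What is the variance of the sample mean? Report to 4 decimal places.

Under SRS without replacement, Var(ȳ) = (1 − f)·s²/n with f = n/N = 701/33009 = 0.02123663.
Var(ȳ) = (1 − 0.02123663)·1700/701 = 0.97876337·2.425107 = 2.3736059.

2.3736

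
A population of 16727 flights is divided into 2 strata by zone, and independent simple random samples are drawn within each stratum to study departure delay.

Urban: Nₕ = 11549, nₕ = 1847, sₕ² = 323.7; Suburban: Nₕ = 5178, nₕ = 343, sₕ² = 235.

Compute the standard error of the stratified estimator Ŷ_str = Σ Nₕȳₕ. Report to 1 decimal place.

Var(Ŷ_str) = Σₕ Nₕ²(1 − fₕ)sₕ²/nₕ.
Urban: 11549²·(1 − 1847/11549)·323.7/1847 = 1.9637286 × 10^7.
Suburban: 5178²·(1 − 343/5178)·235/343 = 1.7152691 × 10^7.
Sum = 3.6789977 × 10^7.
SE = √(3.6789977 × 10^7) = 6065.5.

6065.5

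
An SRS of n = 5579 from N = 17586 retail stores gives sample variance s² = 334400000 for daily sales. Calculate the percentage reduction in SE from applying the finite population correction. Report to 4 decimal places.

17.3708

f = n/N = 5579/17586 = 0.31724099.
SE_no-fpc = √(s²/n) = 244.82454; SE_fpc = √((1−f)s²/n) = 202.29664.
Ratio = √(1−f) = 0.82629233. Reduction = 100·(1 − 0.82629233) = 17.3708%.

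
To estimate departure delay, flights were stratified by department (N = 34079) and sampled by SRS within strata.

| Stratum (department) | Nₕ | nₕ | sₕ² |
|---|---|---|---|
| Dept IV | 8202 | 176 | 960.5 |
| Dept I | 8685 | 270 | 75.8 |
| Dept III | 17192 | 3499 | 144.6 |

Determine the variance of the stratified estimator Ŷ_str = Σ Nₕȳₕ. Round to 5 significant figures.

3.8950 × 10^8

Var(Ŷ_str) = Σₕ Nₕ²(1 − fₕ)sₕ²/nₕ.
Dept IV: 8202²·(1 − 176/8202)·960.5/176 = 3.5925566 × 10^8.
Dept I: 8685²·(1 − 270/8685)·75.8/270 = 2.0517734 × 10^7.
Dept III: 17192²·(1 − 3499/17192)·144.6/3499 = 9.7285779 × 10^6.
Sum = 3.8950197 × 10^8.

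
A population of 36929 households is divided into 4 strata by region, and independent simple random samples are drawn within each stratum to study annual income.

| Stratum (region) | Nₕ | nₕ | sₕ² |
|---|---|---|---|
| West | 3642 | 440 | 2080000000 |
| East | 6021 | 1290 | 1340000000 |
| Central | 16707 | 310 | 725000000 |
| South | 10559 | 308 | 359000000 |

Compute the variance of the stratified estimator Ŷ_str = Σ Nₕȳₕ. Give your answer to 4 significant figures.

8.516 × 10^14

Var(Ŷ_str) = Σₕ Nₕ²(1 − fₕ)sₕ²/nₕ.
West: 3642²·(1 − 440/3642)·2080000000/440 = 5.5127961 × 10^13.
East: 6021²·(1 − 1290/6021)·1340000000/1290 = 2.9589434 × 10^13.
Central: 16707²·(1 − 310/16707)·725000000/310 = 6.4067707 × 10^14.
South: 10559²·(1 − 308/10559)·359000000/308 = 1.2616322 × 10^14.
Sum = 8.5155769 × 10^14.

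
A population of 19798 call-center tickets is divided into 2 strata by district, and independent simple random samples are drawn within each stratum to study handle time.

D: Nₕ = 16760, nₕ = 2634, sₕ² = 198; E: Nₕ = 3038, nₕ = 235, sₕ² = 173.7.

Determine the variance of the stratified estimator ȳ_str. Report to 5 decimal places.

Var(ȳ_str) = Σₕ Wₕ²(1 − fₕ)sₕ²/nₕ with Wₕ = Nₕ/N, N = 19798.
D: Wₕ = 0.84655016; term = 0.84655016²·(1 − 0.15715990)·198/2634 = 0.045404615.
E: Wₕ = 0.15344984; term = 0.15344984²·(1 − 0.07735352)·173.7/235 = 0.016058323.
Sum = 0.061462938.

0.06146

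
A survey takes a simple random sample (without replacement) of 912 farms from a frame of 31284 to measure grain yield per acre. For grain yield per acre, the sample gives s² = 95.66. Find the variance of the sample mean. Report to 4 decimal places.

0.1018

Under SRS without replacement, Var(ȳ) = (1 − f)·s²/n with f = n/N = 912/31284 = 0.02915228.
Var(ȳ) = (1 − 0.02915228)·95.66/912 = 0.97084772·0.10489035 = 0.10183256.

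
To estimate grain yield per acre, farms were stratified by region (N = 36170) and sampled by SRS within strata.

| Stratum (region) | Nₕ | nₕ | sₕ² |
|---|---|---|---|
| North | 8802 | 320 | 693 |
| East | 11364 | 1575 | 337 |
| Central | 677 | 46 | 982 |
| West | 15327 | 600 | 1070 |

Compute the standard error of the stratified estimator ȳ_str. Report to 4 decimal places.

Var(ȳ_str) = Σₕ Wₕ²(1 − fₕ)sₕ²/nₕ with Wₕ = Nₕ/N, N = 36170.
North: Wₕ = 0.24335084; term = 0.24335084²·(1 − 0.03635537)·693/320 = 0.12358503.
East: Wₕ = 0.31418302; term = 0.31418302²·(1 − 0.13859556)·337/1575 = 0.018193736.
Central: Wₕ = 0.01871717; term = 0.01871717²·(1 − 0.06794682)·982/46 = 0.0069706723.
West: Wₕ = 0.42374896; term = 0.42374896²·(1 − 0.03914660)·1070/600 = 0.30768545.
Sum = 0.45643489.
SE = √(0.45643489) = 0.6756.

0.6756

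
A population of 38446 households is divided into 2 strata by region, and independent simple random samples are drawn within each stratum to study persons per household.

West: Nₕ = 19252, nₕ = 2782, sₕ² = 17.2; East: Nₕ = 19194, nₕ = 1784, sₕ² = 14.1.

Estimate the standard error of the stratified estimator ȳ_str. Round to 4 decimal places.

0.0558

Var(ȳ_str) = Σₕ Wₕ²(1 − fₕ)sₕ²/nₕ with Wₕ = Nₕ/N, N = 38446.
West: Wₕ = 0.50075430; term = 0.50075430²·(1 − 0.14450447)·17.2/2782 = 0.0013262899.
East: Wₕ = 0.49924570; term = 0.49924570²·(1 − 0.09294571)·14.1/1784 = 0.0017868422.
Sum = 0.0031131321.
SE = √(0.0031131321) = 0.0558.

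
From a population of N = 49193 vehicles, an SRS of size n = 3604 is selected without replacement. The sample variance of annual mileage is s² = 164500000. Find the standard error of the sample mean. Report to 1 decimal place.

205.7

Under SRS without replacement, Var(ȳ) = (1 − f)·s²/n with f = n/N = 3604/49193 = 0.07326246.
Var(ȳ) = (1 − 0.07326246)·164500000/3604 = 0.92673754·45643.729 = 42299.757.
SE(ȳ) = √(42299.757) = 205.7.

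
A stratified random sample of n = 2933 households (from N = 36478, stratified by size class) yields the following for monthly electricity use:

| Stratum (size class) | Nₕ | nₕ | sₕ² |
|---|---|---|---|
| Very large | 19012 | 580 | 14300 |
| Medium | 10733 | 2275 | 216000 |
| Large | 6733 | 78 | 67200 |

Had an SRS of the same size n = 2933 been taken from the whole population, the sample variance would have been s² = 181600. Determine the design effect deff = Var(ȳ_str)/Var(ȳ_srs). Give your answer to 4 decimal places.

Var(ȳ_str) = Σ Wₕ²(1−fₕ)sₕ²/nₕ with Wₕ = Nₕ/36478:
  Very large: (19012/36478)²·(1−580/19012)·14300/580 = 6.493013
  Medium: (10733/36478)²·(1−2275/10733)·216000/2275 = 6.4773762
  Large: (6733/36478)²·(1−78/6733)·67200/78 = 29.011441
  → Var(ȳ_str) = 41.98183.
Var(ȳ_srs) = (1 − 2933/36478)·181600/2933 = 56.937784.
deff = 41.98183 / 56.937784 = 0.7373.

0.7373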